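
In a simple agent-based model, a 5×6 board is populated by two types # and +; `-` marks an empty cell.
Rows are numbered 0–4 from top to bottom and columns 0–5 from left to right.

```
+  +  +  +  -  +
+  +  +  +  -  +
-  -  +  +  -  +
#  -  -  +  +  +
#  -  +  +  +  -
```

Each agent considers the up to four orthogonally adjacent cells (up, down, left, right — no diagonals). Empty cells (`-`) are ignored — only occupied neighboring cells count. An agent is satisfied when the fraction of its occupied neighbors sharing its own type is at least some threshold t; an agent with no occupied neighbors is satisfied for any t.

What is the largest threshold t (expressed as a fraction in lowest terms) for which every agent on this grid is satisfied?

(0,0)+ 2/2
(0,1)+ 3/3
(0,2)+ 3/3
(0,3)+ 2/2
(0,5)+ 1/1
(1,0)+ 2/2
(1,1)+ 3/3
(1,2)+ 4/4
(1,3)+ 3/3
(1,5)+ 2/2
(2,2)+ 2/2
(2,3)+ 3/3
(2,5)+ 2/2
(3,0)# 1/1
(3,3)+ 3/3
(3,4)+ 3/3
(3,5)+ 2/2
(4,0)# 1/1
(4,2)+ 1/1
(4,3)+ 3/3
(4,4)+ 2/2
The smallest same-type fraction is 2/2 at (0,0), which reduces to 1/1. Any threshold above that leaves this agent unsatisfied.

1/1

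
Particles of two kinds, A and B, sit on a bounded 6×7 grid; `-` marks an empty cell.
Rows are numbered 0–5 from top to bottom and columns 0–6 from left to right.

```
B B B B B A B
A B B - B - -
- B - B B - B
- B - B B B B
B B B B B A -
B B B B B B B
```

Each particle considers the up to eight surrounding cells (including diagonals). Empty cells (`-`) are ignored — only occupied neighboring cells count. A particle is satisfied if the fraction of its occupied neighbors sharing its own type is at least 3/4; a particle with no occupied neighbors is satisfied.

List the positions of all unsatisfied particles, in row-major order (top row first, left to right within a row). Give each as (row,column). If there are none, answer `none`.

(0,0)B 2/3 not
(0,1)B 4/5 satisfied
(0,2)B 4/4 satisfied
(0,3)B 4/4 satisfied
(0,4)B 2/3 not
(0,5)A 0/3 not
(0,6)B 0/1 not
(1,0)A 0/4 not
(1,1)B 5/6 satisfied
(1,2)B 6/6 satisfied
(1,4)B 4/5 satisfied
(2,1)B 3/4 satisfied
(2,3)B 5/5 satisfied
(2,4)B 5/5 satisfied
(2,6)B 2/2 satisfied
(3,1)B 4/4 satisfied
(3,3)B 6/6 satisfied
(3,4)B 6/7 satisfied
(3,5)B 5/6 satisfied
(3,6)B 2/3 not
(4,0)B 4/4 satisfied
(4,1)B 6/6 satisfied
(4,2)B 7/7 satisfied
(4,3)B 7/7 satisfied
(4,4)B 7/8 satisfied
(4,5)A 0/7 not
(5,0)B 3/3 satisfied
(5,1)B 5/5 satisfied
(5,2)B 5/5 satisfied
(5,3)B 5/5 satisfied
(5,4)B 4/5 satisfied
(5,5)B 3/4 satisfied
(5,6)B 1/2 not

(0,0), (0,4), (0,5), (0,6), (1,0), (3,6), (4,5), (5,6)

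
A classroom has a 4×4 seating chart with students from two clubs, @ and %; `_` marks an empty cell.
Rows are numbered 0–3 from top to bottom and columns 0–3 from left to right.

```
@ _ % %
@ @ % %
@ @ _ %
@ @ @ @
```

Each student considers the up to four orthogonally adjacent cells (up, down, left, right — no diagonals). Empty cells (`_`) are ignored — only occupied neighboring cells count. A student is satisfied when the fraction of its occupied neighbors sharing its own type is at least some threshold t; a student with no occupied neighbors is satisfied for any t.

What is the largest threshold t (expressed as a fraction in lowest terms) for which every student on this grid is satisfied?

1/2

(0,0)@ 1/1
(0,2)% 2/2
(0,3)% 2/2
(1,0)@ 3/3
(1,1)@ 2/3
(1,2)% 2/3
(1,3)% 3/3
(2,0)@ 3/3
(2,1)@ 3/3
(2,3)% 1/2
(3,0)@ 2/2
(3,1)@ 3/3
(3,2)@ 2/2
(3,3)@ 1/2
The smallest same-type fraction is 1/2 at (2,3), which reduces to 1/2. Any threshold above that leaves this student unsatisfied.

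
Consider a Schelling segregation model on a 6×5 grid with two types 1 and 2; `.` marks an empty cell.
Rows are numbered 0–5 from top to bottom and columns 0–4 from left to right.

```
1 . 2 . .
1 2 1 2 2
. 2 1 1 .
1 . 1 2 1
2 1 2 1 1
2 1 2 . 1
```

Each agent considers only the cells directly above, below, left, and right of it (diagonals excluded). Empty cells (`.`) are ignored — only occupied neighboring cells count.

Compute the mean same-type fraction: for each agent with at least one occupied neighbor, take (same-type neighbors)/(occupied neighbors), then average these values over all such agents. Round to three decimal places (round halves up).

0.453

Row 0: (0,0)1 1/1 · (0,2)2 0/1
Row 1: (1,0)1 1/2 · (1,1)2 1/3 · (1,2)1 1/4 · (1,3)2 1/3 · (1,4)2 1/1
Row 2: (2,1)2 1/2 · (2,2)1 3/4 · (2,3)1 1/3
Row 3: (3,0)1 0/1 · (3,2)1 1/3 · (3,3)2 0/4 · (3,4)1 1/2
Row 4: (4,0)2 1/3 · (4,1)1 1/3 · (4,2)2 1/4 · (4,3)1 1/3 · (4,4)1 3/3
Row 5: (5,0)2 1/2 · (5,1)1 1/3 · (5,2)2 1/2 · (5,4)1 1/1
Sum over 23 agents: 1/1 + 0/1 + 1/2 + 1/3 + 1/4 + 1/3 + 1/1 + 1/2 + 3/4 + 1/3 + 0/1 + 1/3 + 0/4 + 1/2 + 1/3 + 1/3 + 1/4 + 1/3 + 3/3 + 1/2 + 1/3 + 1/2 + 1/1 = 125/12; mean = 125/12 ÷ 23 = 125/276 = 0.452898… → 0.453.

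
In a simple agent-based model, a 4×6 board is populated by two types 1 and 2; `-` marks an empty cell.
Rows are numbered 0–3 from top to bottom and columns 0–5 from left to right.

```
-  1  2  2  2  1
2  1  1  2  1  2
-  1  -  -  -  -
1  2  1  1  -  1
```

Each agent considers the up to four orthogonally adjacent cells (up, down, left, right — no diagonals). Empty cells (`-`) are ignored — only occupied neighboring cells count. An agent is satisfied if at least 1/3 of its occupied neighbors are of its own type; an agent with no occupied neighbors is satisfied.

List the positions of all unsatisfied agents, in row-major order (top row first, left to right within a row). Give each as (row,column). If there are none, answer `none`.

(0,5), (1,0), (1,4), (1,5), (3,0), (3,1)

(0,1)1 1/2 satisfied
(0,2)2 1/3 satisfied
(0,3)2 3/3 satisfied
(0,4)2 1/3 satisfied
(0,5)1 0/2 not
(1,0)2 0/1 not
(1,1)1 3/4 satisfied
(1,2)1 1/3 satisfied
(1,3)2 1/3 satisfied
(1,4)1 0/3 not
(1,5)2 0/2 not
(2,1)1 1/2 satisfied
(3,0)1 0/1 not
(3,1)2 0/3 not
(3,2)1 1/2 satisfied
(3,3)1 1/1 satisfied
(3,5)1 0/0 satisfied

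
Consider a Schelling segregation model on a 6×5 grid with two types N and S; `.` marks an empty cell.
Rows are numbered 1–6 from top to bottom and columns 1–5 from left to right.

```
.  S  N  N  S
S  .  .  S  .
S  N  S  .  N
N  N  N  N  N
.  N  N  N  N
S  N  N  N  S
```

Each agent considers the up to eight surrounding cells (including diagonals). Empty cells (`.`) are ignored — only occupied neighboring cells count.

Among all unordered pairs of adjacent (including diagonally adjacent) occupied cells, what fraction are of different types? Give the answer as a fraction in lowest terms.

Scan each occupied cell's neighbors to the right and below (and the two forward diagonals) so each pair is counted once.
From row 1: 4 unlike of 7 pairs (running 4/7).
From row 2: 2 unlike of 4 pairs (running 6/11).
From row 3: 7 unlike of 12 pairs (running 13/23).
From row 4: 0 unlike of 15 pairs (running 13/38).
From row 5: 3 unlike of 14 pairs (running 16/52).
From row 6: 2 unlike of 4 pairs (running 18/56).
Total adjacent occupied pairs: 56; unlike-type pairs: 18.
18/56 reduces to 9/28.

9/28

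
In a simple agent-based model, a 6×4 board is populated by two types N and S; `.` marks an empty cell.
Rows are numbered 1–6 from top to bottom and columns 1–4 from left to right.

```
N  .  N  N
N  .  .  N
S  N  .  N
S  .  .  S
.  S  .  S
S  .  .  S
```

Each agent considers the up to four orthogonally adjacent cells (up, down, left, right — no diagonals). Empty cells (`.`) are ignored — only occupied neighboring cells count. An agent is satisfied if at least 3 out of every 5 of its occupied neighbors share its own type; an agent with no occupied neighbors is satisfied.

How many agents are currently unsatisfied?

5

Row 1: (1,1)N 1/1 satisfied · (1,3)N 1/1 satisfied · (1,4)N 2/2 satisfied
Row 2: (2,1)N 1/2 not · (2,4)N 2/2 satisfied
Row 3: (3,1)S 1/3 not · (3,2)N 0/1 not · (3,4)N 1/2 not
Row 4: (4,1)S 1/1 satisfied · (4,4)S 1/2 not
Row 5: (5,2)S 0/0 satisfied · (5,4)S 2/2 satisfied
Row 6: (6,1)S 0/0 satisfied · (6,4)S 1/1 satisfied
Unsatisfied: (2,1), (3,1), (3,2), (3,4), (4,4) — 5 in total.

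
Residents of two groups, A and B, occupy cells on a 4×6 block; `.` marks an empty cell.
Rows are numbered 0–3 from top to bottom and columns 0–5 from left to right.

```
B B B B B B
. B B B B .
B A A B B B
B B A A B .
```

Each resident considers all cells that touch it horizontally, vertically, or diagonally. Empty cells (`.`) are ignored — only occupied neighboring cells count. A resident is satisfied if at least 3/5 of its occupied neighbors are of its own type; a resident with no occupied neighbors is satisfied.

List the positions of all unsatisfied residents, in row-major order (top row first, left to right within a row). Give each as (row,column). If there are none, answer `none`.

(2,1), (2,2), (3,1), (3,3)

(0,0)B 2/2 ✓
(0,1)B 4/4 ✓
(0,2)B 5/5 ✓
(0,3)B 5/5 ✓
(0,4)B 4/4 ✓
(0,5)B 2/2 ✓
(1,1)B 5/7 ✓
(1,2)B 6/8 ✓
(1,3)B 7/8 ✓
(1,4)B 7/7 ✓
(2,0)B 3/4 ✓
(2,1)A 2/7 ✗
(2,2)A 3/8 ✗
(2,3)B 5/8 ✓
(2,4)B 5/6 ✓
(2,5)B 3/3 ✓
(3,0)B 2/3 ✓
(3,1)B 2/5 ✗
(3,2)A 3/5 ✓
(3,3)A 2/5 ✗
(3,4)B 3/4 ✓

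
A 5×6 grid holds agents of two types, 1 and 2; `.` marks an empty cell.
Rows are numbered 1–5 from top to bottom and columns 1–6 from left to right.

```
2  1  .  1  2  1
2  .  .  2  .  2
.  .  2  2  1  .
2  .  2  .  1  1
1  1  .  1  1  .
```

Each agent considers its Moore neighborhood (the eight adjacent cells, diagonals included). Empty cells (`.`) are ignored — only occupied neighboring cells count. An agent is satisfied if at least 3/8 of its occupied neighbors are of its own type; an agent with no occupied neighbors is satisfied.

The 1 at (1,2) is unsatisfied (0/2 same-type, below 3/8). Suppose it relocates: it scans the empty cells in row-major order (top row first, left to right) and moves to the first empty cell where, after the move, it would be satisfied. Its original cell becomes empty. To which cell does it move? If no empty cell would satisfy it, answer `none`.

(1,3)

Vacating (1,2). Empty cells in order:
  (1,3): 1/2 same-type → satisfied — stop here.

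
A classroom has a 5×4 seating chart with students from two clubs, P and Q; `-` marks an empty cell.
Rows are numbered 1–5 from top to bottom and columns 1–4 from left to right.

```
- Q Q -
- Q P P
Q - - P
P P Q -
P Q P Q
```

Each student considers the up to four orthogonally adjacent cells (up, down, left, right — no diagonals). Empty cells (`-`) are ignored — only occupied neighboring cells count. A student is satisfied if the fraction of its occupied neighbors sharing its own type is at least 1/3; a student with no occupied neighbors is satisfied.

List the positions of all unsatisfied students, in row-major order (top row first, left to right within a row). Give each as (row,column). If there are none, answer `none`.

(3,1), (4,3), (5,2), (5,3), (5,4)

(1,2)Q 2/2 ok
(1,3)Q 1/2 ok
(2,2)Q 1/2 ok
(2,3)P 1/3 ok
(2,4)P 2/2 ok
(3,1)Q 0/1 unhappy
(3,4)P 1/1 ok
(4,1)P 2/3 ok
(4,2)P 1/3 ok
(4,3)Q 0/2 unhappy
(5,1)P 1/2 ok
(5,2)Q 0/3 unhappy
(5,3)P 0/3 unhappy
(5,4)Q 0/1 unhappy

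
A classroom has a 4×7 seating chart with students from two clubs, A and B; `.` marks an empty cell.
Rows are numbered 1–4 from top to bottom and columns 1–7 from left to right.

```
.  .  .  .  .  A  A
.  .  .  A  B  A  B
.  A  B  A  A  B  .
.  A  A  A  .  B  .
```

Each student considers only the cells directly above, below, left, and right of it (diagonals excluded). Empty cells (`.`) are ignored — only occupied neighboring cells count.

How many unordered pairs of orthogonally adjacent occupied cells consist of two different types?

10

Scan each occupied cell's neighbors to the right and below so each pair is counted once.
Row 1: A(1,6)–A(1,7)= A(1,6)–A(2,6)= A(1,7)–B(2,7)≠  → 1/3 unlike.
Row 2: A(2,4)–B(2,5)≠ A(2,4)–A(3,4)= B(2,5)–A(2,6)≠ B(2,5)–A(3,5)≠ A(2,6)–B(2,7)≠ A(2,6)–B(3,6)≠  → 5/6 unlike.
Row 3: A(3,2)–B(3,3)≠ A(3,2)–A(4,2)= B(3,3)–A(3,4)≠ B(3,3)–A(4,3)≠ A(3,4)–A(3,5)= A(3,4)–A(4,4)= A(3,5)–B(3,6)≠ B(3,6)–B(4,6)=  → 4/8 unlike.
Row 4: A(4,2)–A(4,3)= A(4,3)–A(4,4)=  → 0/2 unlike.
Total adjacent occupied pairs: 19; unlike-type pairs: 10.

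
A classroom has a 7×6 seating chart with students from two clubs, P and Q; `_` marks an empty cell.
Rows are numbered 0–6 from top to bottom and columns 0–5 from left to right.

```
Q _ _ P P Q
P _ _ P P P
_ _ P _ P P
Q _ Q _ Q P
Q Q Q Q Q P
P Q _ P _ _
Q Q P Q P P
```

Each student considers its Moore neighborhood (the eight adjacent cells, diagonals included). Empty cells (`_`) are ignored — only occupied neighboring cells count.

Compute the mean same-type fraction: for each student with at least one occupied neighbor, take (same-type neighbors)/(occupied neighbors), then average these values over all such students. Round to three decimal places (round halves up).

(0,0)Q 0/1
(0,3)P 3/3
(0,4)P 4/5
(0,5)Q 0/3
(1,0)P 0/1
(1,3)P 5/5
(1,4)P 6/7
(1,5)P 4/5
(2,2)P 1/2
(2,4)P 5/6
(2,5)P 4/5
(3,0)Q 2/2
(3,2)Q 3/4
(3,4)Q 2/6
(3,5)P 3/5
(4,0)Q 3/4
(4,1)Q 5/6
(4,2)Q 4/5
(4,3)Q 4/5
(4,4)Q 2/5
(4,5)P 1/3
(5,0)P 0/5
(5,1)Q 5/7
(5,3)P 2/6
(6,0)Q 2/3
(6,1)Q 2/4
(6,2)P 1/4
(6,3)Q 0/3
(6,4)P 2/3
(6,5)P 1/1
Sum over 30 students: 0/1 + 3/3 + 4/5 + 0/3 + 0/1 + 5/5 + 6/7 + 4/5 + 1/2 + 5/6 + 4/5 + 2/2 + 3/4 + 2/6 + 3/5 + 3/4 + 5/6 + 4/5 + 4/5 + 2/5 + 1/3 + 0/5 + 5/7 + 2/6 + 2/3 + 2/4 + 1/4 + 0/3 + 2/3 + 1/1 = 485/28; mean = 485/28 ÷ 30 = 97/168 = 0.577380… → 0.577.

0.577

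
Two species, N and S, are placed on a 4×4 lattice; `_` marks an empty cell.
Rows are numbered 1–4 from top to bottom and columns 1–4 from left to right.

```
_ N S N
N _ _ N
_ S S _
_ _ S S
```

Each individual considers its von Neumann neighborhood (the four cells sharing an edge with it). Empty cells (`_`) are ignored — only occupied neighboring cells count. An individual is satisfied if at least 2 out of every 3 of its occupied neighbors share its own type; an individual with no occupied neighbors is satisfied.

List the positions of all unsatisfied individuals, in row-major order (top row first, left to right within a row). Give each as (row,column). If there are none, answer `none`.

(1,2), (1,3), (1,4)

(1,2)N 0/1 ✗
(1,3)S 0/2 ✗
(1,4)N 1/2 ✗
(2,1)N 0/0 ✓
(2,4)N 1/1 ✓
(3,2)S 1/1 ✓
(3,3)S 2/2 ✓
(4,3)S 2/2 ✓
(4,4)S 1/1 ✓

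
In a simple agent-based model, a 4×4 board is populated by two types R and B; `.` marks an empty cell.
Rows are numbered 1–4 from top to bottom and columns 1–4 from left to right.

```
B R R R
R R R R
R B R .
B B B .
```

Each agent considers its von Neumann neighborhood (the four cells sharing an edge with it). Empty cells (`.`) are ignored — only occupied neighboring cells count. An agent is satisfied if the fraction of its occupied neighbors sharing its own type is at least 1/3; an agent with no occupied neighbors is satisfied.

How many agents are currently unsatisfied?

(1,1)B 0/2 ✗
(1,2)R 2/3 ✓
(1,3)R 3/3 ✓
(1,4)R 2/2 ✓
(2,1)R 2/3 ✓
(2,2)R 3/4 ✓
(2,3)R 4/4 ✓
(2,4)R 2/2 ✓
(3,1)R 1/3 ✓
(3,2)B 1/4 ✗
(3,3)R 1/3 ✓
(4,1)B 1/2 ✓
(4,2)B 3/3 ✓
(4,3)B 1/2 ✓
Unsatisfied: (1,1), (3,2) — 2 in total.

2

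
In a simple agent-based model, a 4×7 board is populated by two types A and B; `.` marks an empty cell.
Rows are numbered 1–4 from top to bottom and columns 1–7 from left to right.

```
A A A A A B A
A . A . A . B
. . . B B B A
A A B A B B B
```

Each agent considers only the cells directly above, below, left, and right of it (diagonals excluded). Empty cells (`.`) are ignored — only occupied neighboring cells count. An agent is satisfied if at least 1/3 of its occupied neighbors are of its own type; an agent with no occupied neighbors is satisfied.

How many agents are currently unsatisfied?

6

Row 1: (1,1)A 2/2 ok · (1,2)A 2/2 ok · (1,3)A 3/3 ok · (1,4)A 2/2 ok · (1,5)A 2/3 ok · (1,6)B 0/2 unhappy · (1,7)A 0/2 unhappy
Row 2: (2,1)A 1/1 ok · (2,3)A 1/1 ok · (2,5)A 1/2 ok · (2,7)B 0/2 unhappy
Row 3: (3,4)B 1/2 ok · (3,5)B 3/4 ok · (3,6)B 2/3 ok · (3,7)A 0/3 unhappy
Row 4: (4,1)A 1/1 ok · (4,2)A 1/2 ok · (4,3)B 0/2 unhappy · (4,4)A 0/3 unhappy · (4,5)B 2/3 ok · (4,6)B 3/3 ok · (4,7)B 1/2 ok
Unsatisfied: (1,6), (1,7), (2,7), (3,7), (4,3), (4,4) — 6 in total.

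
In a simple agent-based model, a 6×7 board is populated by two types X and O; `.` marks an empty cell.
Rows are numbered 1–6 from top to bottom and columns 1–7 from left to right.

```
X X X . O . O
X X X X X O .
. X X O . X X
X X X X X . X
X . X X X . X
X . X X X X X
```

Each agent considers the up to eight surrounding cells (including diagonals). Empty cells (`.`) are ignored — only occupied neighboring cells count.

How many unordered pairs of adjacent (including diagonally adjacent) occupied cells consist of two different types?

12

Scan each occupied cell's neighbors to the right and below (and the two forward diagonals) so each pair is counted once.
From row 1: 2 unlike of 14 pairs (running 2/14).
From row 2: 6 unlike of 17 pairs (running 8/31).
From row 3: 4 unlike of 15 pairs (running 12/46).
From row 4: 0 unlike of 15 pairs (running 12/61).
From row 5: 0 unlike of 13 pairs (running 12/74).
From row 6: 0 unlike of 4 pairs (running 12/78).
Total adjacent occupied pairs: 78; unlike-type pairs: 12.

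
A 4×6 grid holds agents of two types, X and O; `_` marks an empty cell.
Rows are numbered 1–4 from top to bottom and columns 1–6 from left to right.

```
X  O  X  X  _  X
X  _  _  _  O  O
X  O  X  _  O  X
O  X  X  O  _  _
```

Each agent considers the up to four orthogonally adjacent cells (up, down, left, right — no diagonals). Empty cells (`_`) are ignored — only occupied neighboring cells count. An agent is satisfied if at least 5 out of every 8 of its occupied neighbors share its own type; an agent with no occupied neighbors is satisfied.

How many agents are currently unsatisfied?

13

(1,1)X 1/2 ✗
(1,2)O 0/2 ✗
(1,3)X 1/2 ✗
(1,4)X 1/1 ✓
(1,6)X 0/1 ✗
(2,1)X 2/2 ✓
(2,5)O 2/2 ✓
(2,6)O 1/3 ✗
(3,1)X 1/3 ✗
(3,2)O 0/3 ✗
(3,3)X 1/2 ✗
(3,5)O 1/2 ✗
(3,6)X 0/2 ✗
(4,1)O 0/2 ✗
(4,2)X 1/3 ✗
(4,3)X 2/3 ✓
(4,4)O 0/1 ✗
Unsatisfied: (1,1), (1,2), (1,3), (1,6), (2,6), (3,1), (3,2), (3,3), (3,5), (3,6), (4,1), (4,2), (4,4) — 13 in total.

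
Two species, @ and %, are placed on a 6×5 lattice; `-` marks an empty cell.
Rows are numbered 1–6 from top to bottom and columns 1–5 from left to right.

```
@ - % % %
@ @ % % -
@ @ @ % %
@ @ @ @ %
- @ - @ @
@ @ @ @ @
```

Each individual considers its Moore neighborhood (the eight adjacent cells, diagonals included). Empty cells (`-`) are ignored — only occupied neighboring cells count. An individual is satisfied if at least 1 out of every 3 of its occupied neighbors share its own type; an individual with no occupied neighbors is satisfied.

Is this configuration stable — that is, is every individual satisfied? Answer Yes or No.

Yes

(1,1)@ 2/2 ✓
(1,3)% 3/4 ✓
(1,4)% 4/4 ✓
(1,5)% 2/2 ✓
(2,1)@ 4/4 ✓
(2,2)@ 5/7 ✓
(2,3)% 4/7 ✓
(2,4)% 6/7 ✓
(3,1)@ 5/5 ✓
(3,2)@ 7/8 ✓
(3,3)@ 5/8 ✓
(3,4)% 4/7 ✓
(3,5)% 3/4 ✓
(4,1)@ 4/4 ✓
(4,2)@ 6/6 ✓
(4,3)@ 6/7 ✓
(4,4)@ 4/7 ✓
(4,5)% 2/5 ✓
(5,2)@ 6/6 ✓
(5,4)@ 6/7 ✓
(5,5)@ 4/5 ✓
(6,1)@ 2/2 ✓
(6,2)@ 3/3 ✓
(6,3)@ 4/4 ✓
(6,4)@ 4/4 ✓
(6,5)@ 3/3 ✓
All meet the threshold, so the configuration is stable.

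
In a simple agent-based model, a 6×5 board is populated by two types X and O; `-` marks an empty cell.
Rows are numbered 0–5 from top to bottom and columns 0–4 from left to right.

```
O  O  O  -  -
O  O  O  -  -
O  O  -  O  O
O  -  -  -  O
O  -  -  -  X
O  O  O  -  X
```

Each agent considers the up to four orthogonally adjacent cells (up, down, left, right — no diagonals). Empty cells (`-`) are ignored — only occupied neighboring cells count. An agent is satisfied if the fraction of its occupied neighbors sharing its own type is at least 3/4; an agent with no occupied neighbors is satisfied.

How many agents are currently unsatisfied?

2

(0,0)O 2/2 satisfied
(0,1)O 3/3 satisfied
(0,2)O 2/2 satisfied
(1,0)O 3/3 satisfied
(1,1)O 4/4 satisfied
(1,2)O 2/2 satisfied
(2,0)O 3/3 satisfied
(2,1)O 2/2 satisfied
(2,3)O 1/1 satisfied
(2,4)O 2/2 satisfied
(3,0)O 2/2 satisfied
(3,4)O 1/2 not
(4,0)O 2/2 satisfied
(4,4)X 1/2 not
(5,0)O 2/2 satisfied
(5,1)O 2/2 satisfied
(5,2)O 1/1 satisfied
(5,4)X 1/1 satisfied
Unsatisfied: (3,4), (4,4) — 2 in total.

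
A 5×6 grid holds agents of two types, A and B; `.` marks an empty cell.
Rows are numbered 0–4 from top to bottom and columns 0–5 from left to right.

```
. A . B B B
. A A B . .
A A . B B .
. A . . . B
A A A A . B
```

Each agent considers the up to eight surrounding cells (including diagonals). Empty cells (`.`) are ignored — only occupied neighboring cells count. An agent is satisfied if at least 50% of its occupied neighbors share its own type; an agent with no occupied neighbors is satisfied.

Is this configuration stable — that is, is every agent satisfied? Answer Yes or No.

Row 0: (0,1)A 2/2 ✓ · (0,3)B 2/3 ✓ · (0,4)B 3/3 ✓ · (0,5)B 1/1 ✓
Row 1: (1,1)A 4/4 ✓ · (1,2)A 3/6 ✓ · (1,3)B 4/5 ✓
Row 2: (2,0)A 3/3 ✓ · (2,1)A 4/4 ✓ · (2,3)B 2/3 ✓ · (2,4)B 3/3 ✓
Row 3: (3,1)A 5/5 ✓ · (3,5)B 2/2 ✓
Row 4: (4,0)A 2/2 ✓ · (4,1)A 3/3 ✓ · (4,2)A 3/3 ✓ · (4,3)A 1/1 ✓ · (4,5)B 1/1 ✓
All meet the threshold, so the configuration is stable.

Yes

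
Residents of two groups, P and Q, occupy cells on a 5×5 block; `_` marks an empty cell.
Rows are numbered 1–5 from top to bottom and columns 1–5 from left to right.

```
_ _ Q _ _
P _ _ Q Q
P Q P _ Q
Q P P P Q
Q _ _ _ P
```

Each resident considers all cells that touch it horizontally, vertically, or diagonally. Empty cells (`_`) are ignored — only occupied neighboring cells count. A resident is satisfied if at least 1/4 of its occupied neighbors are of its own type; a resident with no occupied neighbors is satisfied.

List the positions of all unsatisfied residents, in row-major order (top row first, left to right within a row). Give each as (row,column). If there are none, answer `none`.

(3,2)

Row 1: (1,3)Q 1/1 satisfied
Row 2: (2,1)P 1/2 satisfied · (2,4)Q 3/4 satisfied · (2,5)Q 2/2 satisfied
Row 3: (3,1)P 2/4 satisfied · (3,2)Q 1/6 not · (3,3)P 3/5 satisfied · (3,5)Q 3/4 satisfied
Row 4: (4,1)Q 2/4 satisfied · (4,2)P 3/6 satisfied · (4,3)P 3/4 satisfied · (4,4)P 3/5 satisfied · (4,5)Q 1/3 satisfied
Row 5: (5,1)Q 1/2 satisfied · (5,5)P 1/2 satisfied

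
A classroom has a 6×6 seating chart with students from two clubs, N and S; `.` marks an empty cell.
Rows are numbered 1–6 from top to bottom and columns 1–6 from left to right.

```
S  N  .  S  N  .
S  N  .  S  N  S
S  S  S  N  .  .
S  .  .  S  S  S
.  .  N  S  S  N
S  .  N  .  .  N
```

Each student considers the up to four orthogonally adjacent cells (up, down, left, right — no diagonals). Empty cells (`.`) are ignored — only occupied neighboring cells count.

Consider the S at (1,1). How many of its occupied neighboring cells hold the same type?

1

Occupied neighbors of (1,1): (2,1)=S, (1,2)=N.
Same type (S): 1 of 2.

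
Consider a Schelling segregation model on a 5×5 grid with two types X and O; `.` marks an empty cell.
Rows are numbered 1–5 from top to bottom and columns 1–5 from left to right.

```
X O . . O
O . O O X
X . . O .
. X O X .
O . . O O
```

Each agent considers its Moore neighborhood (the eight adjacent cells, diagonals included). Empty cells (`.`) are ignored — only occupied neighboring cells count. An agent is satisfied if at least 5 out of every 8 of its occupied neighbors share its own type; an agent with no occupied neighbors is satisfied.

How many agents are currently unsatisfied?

(1,1)X 0/2 unhappy
(1,2)O 2/3 ok
(1,5)O 1/2 unhappy
(2,1)O 1/3 unhappy
(2,3)O 3/3 ok
(2,4)O 3/4 ok
(2,5)X 0/3 unhappy
(3,1)X 1/2 unhappy
(3,4)O 3/5 unhappy
(4,2)X 1/3 unhappy
(4,3)O 2/4 unhappy
(4,4)X 0/4 unhappy
(5,1)O 0/1 unhappy
(5,4)O 2/3 ok
(5,5)O 1/2 unhappy
Unsatisfied: (1,1), (1,5), (2,1), (2,5), (3,1), (3,4), (4,2), (4,3), (4,4), (5,1), (5,5) — 11 in total.

11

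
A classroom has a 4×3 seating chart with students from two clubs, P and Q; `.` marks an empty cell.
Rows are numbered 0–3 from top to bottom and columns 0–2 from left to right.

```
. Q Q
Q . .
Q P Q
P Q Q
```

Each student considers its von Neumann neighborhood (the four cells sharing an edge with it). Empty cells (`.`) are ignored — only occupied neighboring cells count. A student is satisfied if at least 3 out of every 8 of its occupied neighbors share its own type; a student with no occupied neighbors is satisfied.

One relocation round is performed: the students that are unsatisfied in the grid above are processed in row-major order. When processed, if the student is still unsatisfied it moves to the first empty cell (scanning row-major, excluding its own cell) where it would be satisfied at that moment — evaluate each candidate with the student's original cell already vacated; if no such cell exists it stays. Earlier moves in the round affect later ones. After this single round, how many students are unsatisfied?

0

Initially unsatisfied (in order): (2,0), (2,1), (3,0), (3,1).
  (2,0) → (0,0).
  (2,1) → (2,0).
  (3,0): now satisfied by earlier moves; stays.
  (3,1): now satisfied by earlier moves; stays.
Resulting grid:
Q Q Q
Q . .
P . Q
P Q Q
All satisfied now.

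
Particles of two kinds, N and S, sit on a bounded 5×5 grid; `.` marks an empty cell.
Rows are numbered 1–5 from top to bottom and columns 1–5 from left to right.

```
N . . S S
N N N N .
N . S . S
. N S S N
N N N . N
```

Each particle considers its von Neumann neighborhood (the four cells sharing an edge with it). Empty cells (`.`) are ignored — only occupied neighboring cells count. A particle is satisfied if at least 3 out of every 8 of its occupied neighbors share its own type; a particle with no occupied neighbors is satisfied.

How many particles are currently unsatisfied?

Row 1: (1,1)N 1/1 ok · (1,4)S 1/2 ok · (1,5)S 1/1 ok
Row 2: (2,1)N 3/3 ok · (2,2)N 2/2 ok · (2,3)N 2/3 ok · (2,4)N 1/2 ok
Row 3: (3,1)N 1/1 ok · (3,3)S 1/2 ok · (3,5)S 0/1 unhappy
Row 4: (4,2)N 1/2 ok · (4,3)S 2/4 ok · (4,4)S 1/2 ok · (4,5)N 1/3 unhappy
Row 5: (5,1)N 1/1 ok · (5,2)N 3/3 ok · (5,3)N 1/2 ok · (5,5)N 1/1 ok
Unsatisfied: (3,5), (4,5) — 2 in total.

2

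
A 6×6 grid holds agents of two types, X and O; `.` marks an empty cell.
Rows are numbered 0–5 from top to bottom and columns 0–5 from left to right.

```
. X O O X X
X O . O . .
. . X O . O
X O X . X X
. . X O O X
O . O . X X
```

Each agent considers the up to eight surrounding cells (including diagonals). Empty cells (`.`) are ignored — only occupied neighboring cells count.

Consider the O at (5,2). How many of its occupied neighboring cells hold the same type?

Occupied neighbors of (5,2): (4,2)=X, (4,3)=O.
Same type (O): 1 of 2.

1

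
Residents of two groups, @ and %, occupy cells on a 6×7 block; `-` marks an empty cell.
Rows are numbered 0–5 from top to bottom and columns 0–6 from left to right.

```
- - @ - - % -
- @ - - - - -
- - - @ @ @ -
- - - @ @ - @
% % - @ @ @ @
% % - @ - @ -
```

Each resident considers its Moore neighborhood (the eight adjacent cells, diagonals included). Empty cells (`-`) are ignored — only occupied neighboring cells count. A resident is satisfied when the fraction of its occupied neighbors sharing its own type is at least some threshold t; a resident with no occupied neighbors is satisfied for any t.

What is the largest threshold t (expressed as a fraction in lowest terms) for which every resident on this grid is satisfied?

1/1

(0,2)@ 1/1
(0,5)% — no occupied neighbors
(1,1)@ 1/1
(2,3)@ 3/3
(2,4)@ 4/4
(2,5)@ 3/3
(3,3)@ 5/5
(3,4)@ 7/7
(3,6)@ 3/3
(4,0)% 3/3
(4,1)% 3/3
(4,3)@ 4/4
(4,4)@ 6/6
(4,5)@ 5/5
(4,6)@ 3/3
(5,0)% 3/3
(5,1)% 3/3
(5,3)@ 2/2
(5,5)@ 3/3
The smallest same-type fraction is 1/1 at (0,2), which reduces to 1/1. Any threshold above that leaves this resident unsatisfied.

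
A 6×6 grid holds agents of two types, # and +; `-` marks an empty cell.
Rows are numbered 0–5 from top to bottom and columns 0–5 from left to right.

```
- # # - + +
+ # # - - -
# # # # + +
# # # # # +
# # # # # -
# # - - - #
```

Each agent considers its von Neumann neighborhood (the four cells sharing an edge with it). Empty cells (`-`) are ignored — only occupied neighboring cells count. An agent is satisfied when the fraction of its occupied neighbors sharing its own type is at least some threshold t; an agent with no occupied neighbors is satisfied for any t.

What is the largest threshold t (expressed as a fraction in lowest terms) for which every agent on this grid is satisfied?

0/1

Row 0: (0,1)# 2/2 · (0,2)# 2/2 · (0,4)+ 1/1 · (0,5)+ 1/1
Row 1: (1,0)+ 0/2 · (1,1)# 3/4 · (1,2)# 3/3
Row 2: (2,0)# 2/3 · (2,1)# 4/4 · (2,2)# 4/4 · (2,3)# 2/3 · (2,4)+ 1/3 · (2,5)+ 2/2
Row 3: (3,0)# 3/3 · (3,1)# 4/4 · (3,2)# 4/4 · (3,3)# 4/4 · (3,4)# 2/4 · (3,5)+ 1/2
Row 4: (4,0)# 3/3 · (4,1)# 4/4 · (4,2)# 3/3 · (4,3)# 3/3 · (4,4)# 2/2
Row 5: (5,0)# 2/2 · (5,1)# 2/2 · (5,5)# — no occupied neighbors
The smallest same-type fraction is 0/2 at (1,0), which reduces to 0/1. Any threshold above that leaves this agent unsatisfied.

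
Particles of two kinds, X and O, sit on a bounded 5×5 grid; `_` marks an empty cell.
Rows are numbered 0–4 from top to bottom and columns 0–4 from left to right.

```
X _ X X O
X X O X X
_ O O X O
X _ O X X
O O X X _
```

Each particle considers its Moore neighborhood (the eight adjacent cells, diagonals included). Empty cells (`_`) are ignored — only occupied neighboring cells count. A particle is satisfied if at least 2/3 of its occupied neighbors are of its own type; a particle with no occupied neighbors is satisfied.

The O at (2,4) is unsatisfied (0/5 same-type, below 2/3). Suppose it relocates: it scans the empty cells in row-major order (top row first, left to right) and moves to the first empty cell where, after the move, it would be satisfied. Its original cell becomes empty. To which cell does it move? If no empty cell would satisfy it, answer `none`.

(3,1)

Vacating (2,4). Empty cells in order:
  (0,1): 1/5 same-type → still unsatisfied.
  (2,0): 1/4 same-type → still unsatisfied.
  (3,1): 5/7 same-type → satisfied — stop here.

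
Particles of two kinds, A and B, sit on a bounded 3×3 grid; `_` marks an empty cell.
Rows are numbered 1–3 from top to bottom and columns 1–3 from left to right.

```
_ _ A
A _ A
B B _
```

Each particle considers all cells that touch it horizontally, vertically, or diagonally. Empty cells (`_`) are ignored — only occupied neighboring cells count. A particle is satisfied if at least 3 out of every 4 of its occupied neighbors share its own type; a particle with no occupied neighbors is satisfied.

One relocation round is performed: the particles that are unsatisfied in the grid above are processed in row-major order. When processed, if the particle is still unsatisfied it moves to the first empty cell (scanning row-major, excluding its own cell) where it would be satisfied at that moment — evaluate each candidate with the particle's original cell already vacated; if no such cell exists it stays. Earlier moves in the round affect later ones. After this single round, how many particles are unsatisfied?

0

Initially unsatisfied (in order): (2,1), (2,3), (3,1), (3,2).
  (2,1) → (1,1).
  (2,3) → (1,2).
  (3,1): now satisfied by earlier moves; stays.
  (3,2): now satisfied by earlier moves; stays.
Resulting grid:
A A A
_ _ _
B B _
All satisfied now.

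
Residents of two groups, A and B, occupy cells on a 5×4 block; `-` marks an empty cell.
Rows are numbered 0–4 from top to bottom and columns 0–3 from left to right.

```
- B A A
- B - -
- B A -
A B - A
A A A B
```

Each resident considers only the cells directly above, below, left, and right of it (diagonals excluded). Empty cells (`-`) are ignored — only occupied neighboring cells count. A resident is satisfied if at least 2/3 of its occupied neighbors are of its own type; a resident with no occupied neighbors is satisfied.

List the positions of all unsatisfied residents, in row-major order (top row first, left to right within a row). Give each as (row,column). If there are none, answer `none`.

(0,1), (0,2), (2,2), (3,0), (3,1), (3,3), (4,2), (4,3)

Row 0: (0,1)B 1/2 not · (0,2)A 1/2 not · (0,3)A 1/1 satisfied
Row 1: (1,1)B 2/2 satisfied
Row 2: (2,1)B 2/3 satisfied · (2,2)A 0/1 not
Row 3: (3,0)A 1/2 not · (3,1)B 1/3 not · (3,3)A 0/1 not
Row 4: (4,0)A 2/2 satisfied · (4,1)A 2/3 satisfied · (4,2)A 1/2 not · (4,3)B 0/2 not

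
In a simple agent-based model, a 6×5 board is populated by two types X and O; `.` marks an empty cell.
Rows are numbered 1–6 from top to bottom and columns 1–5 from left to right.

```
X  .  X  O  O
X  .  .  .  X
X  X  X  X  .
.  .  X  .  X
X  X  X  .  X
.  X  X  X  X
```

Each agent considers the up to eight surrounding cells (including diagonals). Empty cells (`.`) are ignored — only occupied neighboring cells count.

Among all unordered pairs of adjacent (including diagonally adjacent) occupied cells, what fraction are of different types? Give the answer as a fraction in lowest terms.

3/31

Scan each occupied cell's neighbors to the right and below (and the two forward diagonals) so each pair is counted once.
Row 1: X(1,1)–X(2,1)= X(1,3)–O(1,4)≠ O(1,4)–O(1,5)= O(1,4)–X(2,5)≠ O(1,5)–X(2,5)≠  → 3/5 unlike.
Row 2: X(2,1)–X(3,1)= X(2,1)–X(3,2)= X(2,5)–X(3,4)=  → 0/3 unlike.
Row 3: X(3,1)–X(3,2)= X(3,2)–X(3,3)= X(3,2)–X(4,3)= X(3,3)–X(3,4)= X(3,3)–X(4,3)= X(3,4)–X(4,5)= X(3,4)–X(4,3)=  → 0/7 unlike.
Row 4: X(4,3)–X(5,3)= X(4,3)–X(5,2)= X(4,5)–X(5,5)=  → 0/3 unlike.
Row 5: X(5,1)–X(5,2)= X(5,1)–X(6,2)= X(5,2)–X(5,3)= X(5,2)–X(6,2)= X(5,2)–X(6,3)= X(5,3)–X(6,3)= X(5,3)–X(6,4)= X(5,3)–X(6,2)= X(5,5)–X(6,5)= X(5,5)–X(6,4)=  → 0/10 unlike.
Row 6: X(6,2)–X(6,3)= X(6,3)–X(6,4)= X(6,4)–X(6,5)=  → 0/3 unlike.
Total adjacent occupied pairs: 31; unlike-type pairs: 3.
3/31 is already in lowest terms.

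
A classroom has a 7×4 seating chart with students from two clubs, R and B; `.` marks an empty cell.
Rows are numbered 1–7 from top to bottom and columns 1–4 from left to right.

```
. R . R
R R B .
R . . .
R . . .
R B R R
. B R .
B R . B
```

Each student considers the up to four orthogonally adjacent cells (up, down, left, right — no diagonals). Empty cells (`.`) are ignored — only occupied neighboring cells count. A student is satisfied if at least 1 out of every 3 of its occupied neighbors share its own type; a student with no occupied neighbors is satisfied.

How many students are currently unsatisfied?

3

(1,2)R 1/1 ✓
(1,4)R 0/0 ✓
(2,1)R 2/2 ✓
(2,2)R 2/3 ✓
(2,3)B 0/1 ✗
(3,1)R 2/2 ✓
(4,1)R 2/2 ✓
(5,1)R 1/2 ✓
(5,2)B 1/3 ✓
(5,3)R 2/3 ✓
(5,4)R 1/1 ✓
(6,2)B 1/3 ✓
(6,3)R 1/2 ✓
(7,1)B 0/1 ✗
(7,2)R 0/2 ✗
(7,4)B 0/0 ✓
Unsatisfied: (2,3), (7,1), (7,2) — 3 in total.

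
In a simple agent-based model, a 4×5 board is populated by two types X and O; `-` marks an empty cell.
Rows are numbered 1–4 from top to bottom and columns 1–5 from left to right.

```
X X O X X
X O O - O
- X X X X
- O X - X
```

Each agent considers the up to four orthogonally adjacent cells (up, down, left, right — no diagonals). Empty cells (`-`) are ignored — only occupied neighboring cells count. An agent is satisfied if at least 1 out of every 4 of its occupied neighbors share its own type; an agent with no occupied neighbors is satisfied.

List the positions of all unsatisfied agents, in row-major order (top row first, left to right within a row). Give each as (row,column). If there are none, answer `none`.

Row 1: (1,1)X 2/2 satisfied · (1,2)X 1/3 satisfied · (1,3)O 1/3 satisfied · (1,4)X 1/2 satisfied · (1,5)X 1/2 satisfied
Row 2: (2,1)X 1/2 satisfied · (2,2)O 1/4 satisfied · (2,3)O 2/3 satisfied · (2,5)O 0/2 not
Row 3: (3,2)X 1/3 satisfied · (3,3)X 3/4 satisfied · (3,4)X 2/2 satisfied · (3,5)X 2/3 satisfied
Row 4: (4,2)O 0/2 not · (4,3)X 1/2 satisfied · (4,5)X 1/1 satisfied

(2,5), (4,2)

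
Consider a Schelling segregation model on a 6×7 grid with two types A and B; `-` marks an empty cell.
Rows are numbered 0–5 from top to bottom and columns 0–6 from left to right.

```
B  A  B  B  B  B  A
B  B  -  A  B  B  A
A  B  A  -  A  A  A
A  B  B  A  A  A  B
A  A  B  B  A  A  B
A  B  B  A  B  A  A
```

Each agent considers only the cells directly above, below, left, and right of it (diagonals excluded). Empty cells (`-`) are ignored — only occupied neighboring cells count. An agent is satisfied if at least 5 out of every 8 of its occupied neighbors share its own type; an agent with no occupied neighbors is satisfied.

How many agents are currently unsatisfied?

23

(0,0)B 1/2 not
(0,1)A 0/3 not
(0,2)B 1/2 not
(0,3)B 2/3 satisfied
(0,4)B 3/3 satisfied
(0,5)B 2/3 satisfied
(0,6)A 1/2 not
(1,0)B 2/3 satisfied
(1,1)B 2/3 satisfied
(1,3)A 0/2 not
(1,4)B 2/4 not
(1,5)B 2/4 not
(1,6)A 2/3 satisfied
(2,0)A 1/3 not
(2,1)B 2/4 not
(2,2)A 0/2 not
(2,4)A 2/3 satisfied
(2,5)A 3/4 satisfied
(2,6)A 2/3 satisfied
(3,0)A 2/3 satisfied
(3,1)B 2/4 not
(3,2)B 2/4 not
(3,3)A 1/3 not
(3,4)A 4/4 satisfied
(3,5)A 3/4 satisfied
(3,6)B 1/3 not
(4,0)A 3/3 satisfied
(4,1)A 1/4 not
(4,2)B 3/4 satisfied
(4,3)B 1/4 not
(4,4)A 2/4 not
(4,5)A 3/4 satisfied
(4,6)B 1/3 not
(5,0)A 1/2 not
(5,1)B 1/3 not
(5,2)B 2/3 satisfied
(5,3)A 0/3 not
(5,4)B 0/3 not
(5,5)A 2/3 satisfied
(5,6)A 1/2 not
Unsatisfied: (0,0), (0,1), (0,2), (0,6), (1,3), (1,4), (1,5), (2,0), (2,1), (2,2), (3,1), (3,2), (3,3), (3,6), (4,1), (4,3), (4,4), (4,6), (5,0), (5,1), (5,3), (5,4), (5,6) — 23 in total.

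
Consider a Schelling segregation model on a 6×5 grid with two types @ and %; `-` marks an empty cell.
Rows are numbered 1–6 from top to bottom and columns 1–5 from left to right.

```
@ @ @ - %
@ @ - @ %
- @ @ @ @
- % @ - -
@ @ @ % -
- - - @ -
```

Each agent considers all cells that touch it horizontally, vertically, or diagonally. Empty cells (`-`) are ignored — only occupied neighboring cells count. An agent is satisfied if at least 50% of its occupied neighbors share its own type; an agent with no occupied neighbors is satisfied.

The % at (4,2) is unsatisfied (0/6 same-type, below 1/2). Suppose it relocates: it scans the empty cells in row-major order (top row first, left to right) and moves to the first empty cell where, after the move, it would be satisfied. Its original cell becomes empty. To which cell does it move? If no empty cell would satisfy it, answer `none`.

Vacating (4,2). Empty cells in order:
  (1,4): 2/4 same-type → satisfied — stop here.

(1,4)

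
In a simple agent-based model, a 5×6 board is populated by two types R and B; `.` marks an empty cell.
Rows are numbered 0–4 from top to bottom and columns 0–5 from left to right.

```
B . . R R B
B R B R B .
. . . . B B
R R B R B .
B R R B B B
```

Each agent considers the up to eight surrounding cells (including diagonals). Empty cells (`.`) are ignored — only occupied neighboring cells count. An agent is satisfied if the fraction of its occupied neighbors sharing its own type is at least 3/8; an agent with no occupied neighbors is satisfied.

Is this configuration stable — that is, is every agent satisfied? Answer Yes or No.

Row 0: (0,0)B 1/2 ✓ · (0,3)R 2/4 ✓ · (0,4)R 2/4 ✓ · (0,5)B 1/2 ✓
Row 1: (1,0)B 1/2 ✓ · (1,1)R 0/3 ✗ · (1,2)B 0/3 ✗ · (1,3)R 2/5 ✓ · (1,4)B 3/6 ✓
Row 2: (2,4)B 3/5 ✓ · (2,5)B 3/3 ✓
Row 3: (3,0)R 2/3 ✓ · (3,1)R 3/5 ✓ · (3,2)B 1/5 ✗ · (3,3)R 1/6 ✗ · (3,4)B 5/6 ✓
Row 4: (4,0)B 0/3 ✗ · (4,1)R 3/5 ✓ · (4,2)R 3/5 ✓ · (4,3)B 3/5 ✓ · (4,4)B 3/4 ✓ · (4,5)B 2/2 ✓
For instance (1,1) has only 0/3 same-type neighbors, below 3/8.

No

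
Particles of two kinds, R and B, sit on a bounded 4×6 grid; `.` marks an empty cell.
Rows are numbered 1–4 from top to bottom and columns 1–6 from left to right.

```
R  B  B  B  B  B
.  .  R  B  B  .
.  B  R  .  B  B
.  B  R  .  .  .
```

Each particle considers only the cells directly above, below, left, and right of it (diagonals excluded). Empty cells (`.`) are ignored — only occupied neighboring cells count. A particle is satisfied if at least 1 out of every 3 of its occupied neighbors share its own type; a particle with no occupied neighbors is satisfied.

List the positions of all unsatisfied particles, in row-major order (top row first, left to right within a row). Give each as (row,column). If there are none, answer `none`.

(1,1)

Row 1: (1,1)R 0/1 unhappy · (1,2)B 1/2 ok · (1,3)B 2/3 ok · (1,4)B 3/3 ok · (1,5)B 3/3 ok · (1,6)B 1/1 ok
Row 2: (2,3)R 1/3 ok · (2,4)B 2/3 ok · (2,5)B 3/3 ok
Row 3: (3,2)B 1/2 ok · (3,3)R 2/3 ok · (3,5)B 2/2 ok · (3,6)B 1/1 ok
Row 4: (4,2)B 1/2 ok · (4,3)R 1/2 ok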